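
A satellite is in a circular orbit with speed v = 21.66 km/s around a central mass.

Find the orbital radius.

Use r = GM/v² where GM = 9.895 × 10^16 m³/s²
v = 21.66 km/s = 21660 m/s
GM = 9.895 × 10^16 m³/s²
v² = 4.69156 × 10^8 m²/s²
r = GM/v² = (9.895 × 10^16) / (4.69156 × 10^8) = 2.10911 × 10^8 m ≈ 2.109 × 10^8 m

Final answer: 2.109 × 10^8 m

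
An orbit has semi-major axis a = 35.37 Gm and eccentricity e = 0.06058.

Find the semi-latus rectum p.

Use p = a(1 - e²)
a = 35.37 Gm = 3.537 × 10^10 m
e = 0.06058,  e² = 0.00366994,  1 − e² = 0.99633
p = a(1 − e²) = 3.537 × 10^10 m × 0.99633 = 3.52402 × 10^10 m ≈ 35.24 Gm

Final answer: p = 35.24 Gm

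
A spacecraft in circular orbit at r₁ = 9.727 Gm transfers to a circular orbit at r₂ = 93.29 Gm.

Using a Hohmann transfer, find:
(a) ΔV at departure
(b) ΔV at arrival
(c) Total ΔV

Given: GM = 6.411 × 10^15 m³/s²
r₁ = 9.727 Gm = 9.727 × 10^9 m
r₂ = 93.29 Gm = 9.329 × 10^10 m
GM = 6.411 × 10^15 m³/s²
Transfer ellipse: a_t = (r₁ + r₂)/2 = 5.15085 × 10^10 m
Circular speed at r₁: v₁ = √(GM/r₁) = 811.846 m/s
Transfer speed at r₁ (periapsis): v₁ₜ = √(GM(2/r₁ − 1/a_t)) = 1092.58 m/s
(a) ΔV₁ = v₁ₜ − v₁ = 280.73 m/s ≈ 280.7 m/s
Circular speed at r₂: v₂ = √(GM/r₂) = 262.147 m/s
Transfer speed at r₂ (apoapsis): v₂ₜ = √(GM(2/r₂ − 1/a_t)) = 113.919 m/s
(b) ΔV₂ = v₂ − v₂ₜ = 148.228 m/s ≈ 148.2 m/s
(c) ΔV_total = ΔV₁ + ΔV₂ = 428.959 m/s ≈ 429 m/s

Final answer:
(a) ΔV₁ = 280.7 m/s
(b) ΔV₂ = 148.2 m/s
(c) ΔV_total = 429 m/s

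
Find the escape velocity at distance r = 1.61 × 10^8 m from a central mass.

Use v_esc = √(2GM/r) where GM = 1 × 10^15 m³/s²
r = 1.61 × 10^8 m
GM = 1 × 10^15 m³/s²
2GM/r = 2 × (1 × 10^15) / (1.61 × 10^8) = 1.24224 × 10^7 m²/s²
v_esc = √(2GM/r) = 3524.54 m/s ≈ 3.525 km/s

Final answer: 3.525 km/s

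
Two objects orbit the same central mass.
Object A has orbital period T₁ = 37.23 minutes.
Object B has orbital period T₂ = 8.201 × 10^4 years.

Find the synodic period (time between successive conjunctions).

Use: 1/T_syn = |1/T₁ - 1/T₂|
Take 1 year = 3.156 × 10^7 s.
T₁ = 37.23 minutes = 2233.8 s
T₂ = 8.201 × 10^4 years = 2.58824 × 10^12 s
1/T₁ = 0.000447668 s⁻¹
1/T₂ = 3.86364 × 10^-13 s⁻¹
|1/T₁ − 1/T₂| = 0.000447668 s⁻¹
T_syn = 1 / |1/T₁ − 1/T₂| = 2233.8 s ≈ 37.23 minutes

Final answer: T_syn = 37.23 minutes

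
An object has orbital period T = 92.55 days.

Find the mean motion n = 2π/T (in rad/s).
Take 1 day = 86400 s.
T = 92.55 days = 7.99632 × 10^6 s
n = 2π / (7.99632 × 10^6 s) = 7.8576 × 10^-7 rad/s ≈ 7.858 × 10^-7 rad/s

Final answer: n = 7.858 × 10^-7 rad/s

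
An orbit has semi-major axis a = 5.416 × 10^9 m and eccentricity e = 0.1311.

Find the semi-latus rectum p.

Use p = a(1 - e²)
a = 5.416 × 10^9 m
e = 0.1311,  e² = 0.0171872,  1 − e² = 0.982813
p = a(1 − e²) = 5.416 × 10^9 m × 0.982813 = 5.32291 × 10^9 m ≈ 5.323 × 10^9 m

Final answer: p = 5.323 × 10^9 m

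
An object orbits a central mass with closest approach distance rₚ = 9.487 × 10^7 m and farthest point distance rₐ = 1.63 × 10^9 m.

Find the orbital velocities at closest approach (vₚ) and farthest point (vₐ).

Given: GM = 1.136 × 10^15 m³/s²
rₚ = 9.487 × 10^7 m
rₐ = 1.63 × 10^9 m
GM = 1.136 × 10^15 m³/s²
a = (rₚ + rₐ)/2 = 8.62435 × 10^8 m
Vis-viva: v² = GM (2/r − 1/a)
vₚ² = 1.136 × 10^15 × (2.10815 × 10^-8 − 1.15951 × 10^-9) = 2.26314 × 10^7 m²/s²
vₚ = 4757.24 m/s ≈ 4.757 km/s
vₐ² = 1.136 × 10^15 × (1.22699 × 10^-9 − 1.15951 × 10^-9) = 76664.3 m²/s²
vₐ = 276.883 m/s ≈ 276.9 m/s

Final answer: vₚ = 4.757 km/s, vₐ = 276.9 m/s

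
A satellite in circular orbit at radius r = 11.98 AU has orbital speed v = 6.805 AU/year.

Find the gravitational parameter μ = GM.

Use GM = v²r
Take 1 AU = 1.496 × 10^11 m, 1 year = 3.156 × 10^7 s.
r = 11.98 AU = 1.79221 × 10^12 m
v = 6.805 AU/year = 32256.9 m/s
v² = 1.04051 × 10^9 m²/s²
GM = v²r = 1.04051 × 10^9 × 1.79221 × 10^12 = 1.86481 × 10^21 m³/s²
GM ≈ 1.865 × 10^21 m³/s²

Final answer: GM = 1.865 × 10^21 m³/s²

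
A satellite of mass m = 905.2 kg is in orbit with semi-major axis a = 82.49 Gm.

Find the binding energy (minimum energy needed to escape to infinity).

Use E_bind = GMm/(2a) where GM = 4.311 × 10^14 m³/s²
a = 82.49 Gm = 8.249 × 10^10 m
GM = 4.311 × 10^14 m³/s²
m = 905.2 kg
GMm = 4.311 × 10^14 × 905.2 = 3.90232 × 10^17 m³·kg/s²
2a = 1.6498 × 10^11 m
E_bind = GMm/(2a) = 2.36533 × 10^6 J ≈ 2.365 MJ

Final answer: 2.365 MJ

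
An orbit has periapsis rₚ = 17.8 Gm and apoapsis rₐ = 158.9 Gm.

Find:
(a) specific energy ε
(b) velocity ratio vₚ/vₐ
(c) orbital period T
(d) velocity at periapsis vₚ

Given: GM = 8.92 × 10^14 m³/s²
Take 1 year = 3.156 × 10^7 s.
rₚ = 17.8 Gm = 1.78 × 10^10 m
rₐ = 158.9 Gm = 1.589 × 10^11 m
GM = 8.92 × 10^14 m³/s²
a = (rₚ + rₐ)/2 = 8.835 × 10^10 m
e = (rₐ − rₚ)/(rₐ + rₚ) = (1.411 × 10^11) / (1.767 × 10^11) = 0.798529
(a) 2a = 1.767 × 10^11 m;  ε = −GM/(2a) = -5048.1 J/kg ≈ -5.048 kJ/kg
(b) vₚ/vₐ = rₐ/rₚ (angular momentum) = (1.589 × 10^11) / (1.78 × 10^10) = 8.92697 ≈ 8.927
(c) a³ = 6.89636 × 10^32 m³;  T = 2π √(a³/GM) = 2π × 8.7928 × 10^8 s = 5.52468 × 10^9 s ≈ 175.1 years
(d) vₚ² = GM (2/rₚ − 1/a) = 8.92 × 10^14 × (1.1236 × 10^-10 − 1.13186 × 10^-11) = 90128.5 m²/s²;  vₚ = 300.214 m/s ≈ 300.2 m/s

Final answer:
(a) specific energy ε = -5.048 kJ/kg
(b) velocity ratio vₚ/vₐ = 8.927
(c) orbital period T = 175.1 years
(d) velocity at periapsis vₚ = 300.2 m/s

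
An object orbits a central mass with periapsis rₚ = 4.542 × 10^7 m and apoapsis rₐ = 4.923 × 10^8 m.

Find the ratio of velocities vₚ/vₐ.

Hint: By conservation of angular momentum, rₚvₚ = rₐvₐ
rₚ = 4.542 × 10^7 m
rₐ = 4.923 × 10^8 m
rₚvₚ = rₐvₐ  ⇒  vₚ/vₐ = rₐ/rₚ
vₚ/vₐ = (4.923 × 10^8) / (4.542 × 10^7) = 10.8388

Final answer: vₚ/vₐ = 10.84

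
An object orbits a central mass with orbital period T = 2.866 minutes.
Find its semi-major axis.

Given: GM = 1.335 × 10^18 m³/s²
T = 2.866 minutes = 171.96 s
GM = 1.335 × 10^18 m³/s²
Kepler's third law: a³ = GM T² / (4π²)
T² = 29570.2 s²
a³ = (1.335 × 10^18) × 29570.2 / (4π²) = 9.99946 × 10^20 m³
a = (a³)^(1/3) = 9.99982 × 10^6 m ≈ 10 Mm

Final answer: 10 Mm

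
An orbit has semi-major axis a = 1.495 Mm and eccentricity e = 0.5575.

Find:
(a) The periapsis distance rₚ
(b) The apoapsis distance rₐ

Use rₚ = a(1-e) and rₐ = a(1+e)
a = 1.495 Mm = 1.495 × 10^6 m
e = 0.5575:  1 − e = 0.4425,  1 + e = 1.5575
(a) rₚ = a(1 − e) = 1.495 × 10^6 m × 0.4425 = 661538 m ≈ 661.5 km
(b) rₐ = a(1 + e) = 1.495 × 10^6 m × 1.5575 = 2.32846 × 10^6 m ≈ 2.328 Mm

Final answer:
(a) rₚ = 661.5 km
(b) rₐ = 2.328 Mm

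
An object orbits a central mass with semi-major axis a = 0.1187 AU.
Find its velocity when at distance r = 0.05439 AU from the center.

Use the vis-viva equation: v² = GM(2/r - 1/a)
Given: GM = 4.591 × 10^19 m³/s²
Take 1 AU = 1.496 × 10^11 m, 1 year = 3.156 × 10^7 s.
a = 0.1187 AU = 1.77575 × 10^10 m
r = 0.05439 AU = 8.13674 × 10^9 m
GM = 4.591 × 10^19 m³/s²
2/r − 1/a = 2.45799 × 10^-10 − 5.63142 × 10^-11 = 1.89484 × 10^-10 m⁻¹
v² = GM (2/r − 1/a) = 8.69923 × 10^9 m²/s²
v = 93269.7 m/s ≈ 19.68 AU/year

Final answer: 19.68 AU/year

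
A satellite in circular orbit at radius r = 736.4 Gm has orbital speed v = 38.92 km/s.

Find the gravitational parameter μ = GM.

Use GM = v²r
r = 736.4 Gm = 7.364 × 10^11 m
v = 38.92 km/s = 38920 m/s
v² = 1.51477 × 10^9 m²/s²
GM = v²r = 1.51477 × 10^9 × 7.364 × 10^11 = 1.11547 × 10^21 m³/s²
GM ≈ 1.115 × 10^21 m³/s²

Final answer: GM = 1.115 × 10^21 m³/s²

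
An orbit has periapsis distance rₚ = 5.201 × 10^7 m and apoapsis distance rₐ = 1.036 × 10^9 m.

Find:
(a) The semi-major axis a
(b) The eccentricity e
rₚ = 5.201 × 10^7 m
rₐ = 1.036 × 10^9 m
(a) a = (rₚ + rₐ)/2 = 5.44005 × 10^8 m ≈ 5.44 × 10^8 m
(b) e = (rₐ − rₚ)/(rₐ + rₚ) = (9.8399 × 10^8) / (1.08801 × 10^9) = 0.904394

Final answer:
(a) a = 5.44 × 10^8 m
(b) e = 0.9044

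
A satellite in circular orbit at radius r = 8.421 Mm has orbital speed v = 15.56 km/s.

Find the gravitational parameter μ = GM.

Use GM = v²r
r = 8.421 Mm = 8.421 × 10^6 m
v = 15.56 km/s = 15560 m/s
v² = 2.42114 × 10^8 m²/s²
GM = v²r = 2.42114 × 10^8 × 8.421 × 10^6 = 2.03884 × 10^15 m³/s²
GM ≈ 2.039 × 10^15 m³/s²

Final answer: GM = 2.039 × 10^15 m³/s²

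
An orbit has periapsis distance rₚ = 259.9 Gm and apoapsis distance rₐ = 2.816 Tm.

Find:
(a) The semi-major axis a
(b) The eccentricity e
rₚ = 259.9 Gm = 2.599 × 10^11 m
rₐ = 2.816 Tm = 2.816 × 10^12 m
(a) a = (rₚ + rₐ)/2 = 1.53795 × 10^12 m ≈ 1.538 Tm
(b) e = (rₐ − rₚ)/(rₐ + rₚ) = (2.5561 × 10^12) / (3.0759 × 10^12) = 0.831009

Final answer:
(a) a = 1.538 Tm
(b) e = 0.831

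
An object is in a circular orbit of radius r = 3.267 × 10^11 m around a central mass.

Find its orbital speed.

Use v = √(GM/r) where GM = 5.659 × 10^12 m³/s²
r = 3.267 × 10^11 m
GM = 5.659 × 10^12 m³/s²
GM/r = (5.659 × 10^12) / (3.267 × 10^11) = 17.3217 m²/s²
v = √(GM/r) = 4.16193 m/s ≈ 4.162 m/s

Final answer: 4.162 m/s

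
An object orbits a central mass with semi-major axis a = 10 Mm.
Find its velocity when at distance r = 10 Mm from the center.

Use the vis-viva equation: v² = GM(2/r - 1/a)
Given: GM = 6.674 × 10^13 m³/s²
a = 10 Mm = 1 × 10^7 m
r = 10 Mm = 1 × 10^7 m
GM = 6.674 × 10^13 m³/s²
2/r − 1/a = 2 × 10^-7 − 1 × 10^-7 = 1 × 10^-7 m⁻¹
v² = GM (2/r − 1/a) = 6.674 × 10^6 m²/s²
v = 2583.41 m/s ≈ 2.583 km/s

Final answer: 2.583 km/s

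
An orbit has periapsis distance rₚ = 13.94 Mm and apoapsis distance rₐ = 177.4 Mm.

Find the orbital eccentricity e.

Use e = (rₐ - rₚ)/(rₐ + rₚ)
rₚ = 13.94 Mm = 1.394 × 10^7 m
rₐ = 177.4 Mm = 1.774 × 10^8 m
rₐ − rₚ = 1.6346 × 10^8 m
rₐ + rₚ = 1.9134 × 10^8 m
e = (rₐ − rₚ)/(rₐ + rₚ) = 0.854291

Final answer: e = 0.8543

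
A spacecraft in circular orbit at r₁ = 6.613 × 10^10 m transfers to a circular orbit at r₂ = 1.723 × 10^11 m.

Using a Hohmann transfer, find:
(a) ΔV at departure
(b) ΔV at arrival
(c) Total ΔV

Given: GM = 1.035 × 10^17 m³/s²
r₁ = 6.613 × 10^10 m
r₂ = 1.723 × 10^11 m
GM = 1.035 × 10^17 m³/s²
Transfer ellipse: a_t = (r₁ + r₂)/2 = 1.19215 × 10^11 m
Circular speed at r₁: v₁ = √(GM/r₁) = 1251.04 m/s
Transfer speed at r₁ (periapsis): v₁ₜ = √(GM(2/r₁ − 1/a_t)) = 1504 m/s
(a) ΔV₁ = v₁ₜ − v₁ = 252.962 m/s ≈ 253 m/s
Circular speed at r₂: v₂ = √(GM/r₂) = 775.046 m/s
Transfer speed at r₂ (apoapsis): v₂ₜ = √(GM(2/r₂ − 1/a_t)) = 577.247 m/s
(b) ΔV₂ = v₂ − v₂ₜ = 197.8 m/s ≈ 197.8 m/s
(c) ΔV_total = ΔV₁ + ΔV₂ = 450.761 m/s ≈ 450.8 m/s

Final answer:
(a) ΔV₁ = 253 m/s
(b) ΔV₂ = 197.8 m/s
(c) ΔV_total = 450.8 m/s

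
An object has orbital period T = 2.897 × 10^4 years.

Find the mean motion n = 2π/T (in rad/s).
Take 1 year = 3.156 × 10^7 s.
T = 2.897 × 10^4 years = 9.14293 × 10^11 s
n = 2π / (9.14293 × 10^11 s) = 6.87218 × 10^-12 rad/s ≈ 6.872 × 10^-12 rad/s

Final answer: n = 6.872 × 10^-12 rad/s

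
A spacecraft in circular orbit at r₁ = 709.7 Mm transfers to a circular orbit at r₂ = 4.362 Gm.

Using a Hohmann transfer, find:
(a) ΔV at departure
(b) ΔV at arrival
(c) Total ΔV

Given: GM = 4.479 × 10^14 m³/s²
r₁ = 709.7 Mm = 7.097 × 10^8 m
r₂ = 4.362 Gm = 4.362 × 10^9 m
GM = 4.479 × 10^14 m³/s²
Transfer ellipse: a_t = (r₁ + r₂)/2 = 2.53585 × 10^9 m
Circular speed at r₁: v₁ = √(GM/r₁) = 794.425 m/s
Transfer speed at r₁ (periapsis): v₁ₜ = √(GM(2/r₁ − 1/a_t)) = 1041.92 m/s
(a) ΔV₁ = v₁ₜ − v₁ = 247.494 m/s ≈ 247.5 m/s
Circular speed at r₂: v₂ = √(GM/r₂) = 320.441 m/s
Transfer speed at r₂ (apoapsis): v₂ₜ = √(GM(2/r₂ − 1/a_t)) = 169.521 m/s
(b) ΔV₂ = v₂ − v₂ₜ = 150.92 m/s ≈ 150.9 m/s
(c) ΔV_total = ΔV₁ + ΔV₂ = 398.414 m/s ≈ 398.4 m/s

Final answer:
(a) ΔV₁ = 247.5 m/s
(b) ΔV₂ = 150.9 m/s
(c) ΔV_total = 398.4 m/s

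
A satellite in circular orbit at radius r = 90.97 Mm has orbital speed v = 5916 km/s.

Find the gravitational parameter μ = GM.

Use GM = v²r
r = 90.97 Mm = 9.097 × 10^7 m
v = 5916 km/s = 5.916 × 10^6 m/s
v² = 3.49991 × 10^13 m²/s²
GM = v²r = 3.49991 × 10^13 × 9.097 × 10^7 = 3.18386 × 10^21 m³/s²
GM ≈ 3.184 × 10^21 m³/s²

Final answer: GM = 3.184 × 10^21 m³/s²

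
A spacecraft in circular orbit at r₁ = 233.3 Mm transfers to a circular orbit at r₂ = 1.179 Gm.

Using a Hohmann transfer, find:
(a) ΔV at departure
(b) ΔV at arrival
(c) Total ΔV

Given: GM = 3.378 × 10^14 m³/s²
r₁ = 233.3 Mm = 2.333 × 10^8 m
r₂ = 1.179 Gm = 1.179 × 10^9 m
GM = 3.378 × 10^14 m³/s²
Transfer ellipse: a_t = (r₁ + r₂)/2 = 7.0615 × 10^8 m
Circular speed at r₁: v₁ = √(GM/r₁) = 1203.3 m/s
Transfer speed at r₁ (periapsis): v₁ₜ = √(GM(2/r₁ − 1/a_t)) = 1554.82 m/s
(a) ΔV₁ = v₁ₜ − v₁ = 351.527 m/s ≈ 351.5 m/s
Circular speed at r₂: v₂ = √(GM/r₂) = 535.27 m/s
Transfer speed at r₂ (apoapsis): v₂ₜ = √(GM(2/r₂ − 1/a_t)) = 307.668 m/s
(b) ΔV₂ = v₂ − v₂ₜ = 227.602 m/s ≈ 227.6 m/s
(c) ΔV_total = ΔV₁ + ΔV₂ = 579.129 m/s ≈ 579.1 m/s

Final answer:
(a) ΔV₁ = 351.5 m/s
(b) ΔV₂ = 227.6 m/s
(c) ΔV_total = 579.1 m/s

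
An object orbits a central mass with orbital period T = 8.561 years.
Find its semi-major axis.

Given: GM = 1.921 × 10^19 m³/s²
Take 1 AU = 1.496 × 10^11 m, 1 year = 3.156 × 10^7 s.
T = 8.561 years = 2.70185 × 10^8 s
GM = 1.921 × 10^19 m³/s²
Kepler's third law: a³ = GM T² / (4π²)
T² = 7.3 × 10^16 s²
a³ = (1.921 × 10^19) × (7.3 × 10^16) / (4π²) = 3.55214 × 10^34 m³
a = (a³)^(1/3) = 3.28723 × 10^11 m ≈ 2.197 AU

Final answer: 2.197 AU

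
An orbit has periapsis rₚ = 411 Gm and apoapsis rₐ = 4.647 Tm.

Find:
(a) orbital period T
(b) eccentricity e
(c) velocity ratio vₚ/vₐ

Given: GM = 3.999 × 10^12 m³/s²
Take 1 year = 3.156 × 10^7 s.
rₚ = 411 Gm = 4.11 × 10^11 m
rₐ = 4.647 Tm = 4.647 × 10^12 m
GM = 3.999 × 10^12 m³/s²
a = (rₚ + rₐ)/2 = 2.529 × 10^12 m
e = (rₐ − rₚ)/(rₐ + rₚ) = (4.236 × 10^12) / (5.058 × 10^12) = 0.837485
(a) a³ = 1.61751 × 10^37 m³;  T = 2π √(a³/GM) = 2π × 2.01116 × 10^12 s = 1.26365 × 10^13 s ≈ 4.004 × 10^5 years
(b) e = 0.837485 ≈ 0.8375
(c) vₚ/vₐ = rₐ/rₚ (angular momentum) = (4.647 × 10^12) / (4.11 × 10^11) = 11.3066 ≈ 11.31

Final answer:
(a) orbital period T = 4.004 × 10^5 years
(b) eccentricity e = 0.8375
(c) velocity ratio vₚ/vₐ = 11.31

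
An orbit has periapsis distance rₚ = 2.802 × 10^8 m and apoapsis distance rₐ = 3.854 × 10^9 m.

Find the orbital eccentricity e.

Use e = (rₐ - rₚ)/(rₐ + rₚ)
rₚ = 2.802 × 10^8 m
rₐ = 3.854 × 10^9 m
rₐ − rₚ = 3.5738 × 10^9 m
rₐ + rₚ = 4.1342 × 10^9 m
e = (rₐ − rₚ)/(rₐ + rₚ) = 0.864448

Final answer: e = 0.8644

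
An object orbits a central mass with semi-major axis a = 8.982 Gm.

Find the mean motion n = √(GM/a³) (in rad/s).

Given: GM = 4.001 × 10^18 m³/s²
a = 8.982 Gm = 8.982 × 10^9 m
GM = 4.001 × 10^18 m³/s²
a³ = 7.24635 × 10^29 m³
GM/a³ = (4.001 × 10^18) / (7.24635 × 10^29) = 5.5214 × 10^-12 s⁻²
n = √(GM/a³) = 2.34977 × 10^-6 rad/s ≈ 2.35 × 10^-6 rad/s

Final answer: n = 2.35 × 10^-6 rad/s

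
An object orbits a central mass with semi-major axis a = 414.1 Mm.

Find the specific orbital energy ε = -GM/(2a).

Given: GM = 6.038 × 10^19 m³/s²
a = 414.1 Mm = 4.141 × 10^8 m
GM = 6.038 × 10^19 m³/s²
2a = 8.282 × 10^8 m
ε = −GM/(2a) = -7.29051 × 10^10 J/kg ≈ -72.91 GJ/kg

Final answer: -72.91 GJ/kg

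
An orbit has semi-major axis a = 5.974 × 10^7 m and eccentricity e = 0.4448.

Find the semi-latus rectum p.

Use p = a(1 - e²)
a = 5.974 × 10^7 m
e = 0.4448,  e² = 0.197847,  1 − e² = 0.802153
p = a(1 − e²) = 5.974 × 10^7 m × 0.802153 = 4.79206 × 10^7 m ≈ 4.792 × 10^7 m

Final answer: p = 4.792 × 10^7 m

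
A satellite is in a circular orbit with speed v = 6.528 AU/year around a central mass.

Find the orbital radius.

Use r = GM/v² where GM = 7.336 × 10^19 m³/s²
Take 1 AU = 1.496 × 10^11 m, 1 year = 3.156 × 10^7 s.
v = 6.528 AU/year = 30943.9 m/s
GM = 7.336 × 10^19 m³/s²
v² = 9.57524 × 10^8 m²/s²
r = GM/v² = (7.336 × 10^19) / (9.57524 × 10^8) = 7.66143 × 10^10 m ≈ 0.5121 AU

Final answer: 0.5121 AU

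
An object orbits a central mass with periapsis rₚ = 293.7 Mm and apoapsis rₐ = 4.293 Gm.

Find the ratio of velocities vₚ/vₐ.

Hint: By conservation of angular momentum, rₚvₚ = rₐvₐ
rₚ = 293.7 Mm = 2.937 × 10^8 m
rₐ = 4.293 Gm = 4.293 × 10^9 m
rₚvₚ = rₐvₐ  ⇒  vₚ/vₐ = rₐ/rₚ
vₚ/vₐ = (4.293 × 10^9) / (2.937 × 10^8) = 14.617

Final answer: vₚ/vₐ = 14.62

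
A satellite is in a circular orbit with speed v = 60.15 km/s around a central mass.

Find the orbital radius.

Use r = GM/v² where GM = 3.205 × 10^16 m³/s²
v = 60.15 km/s = 60150 m/s
GM = 3.205 × 10^16 m³/s²
v² = 3.61802 × 10^9 m²/s²
r = GM/v² = (3.205 × 10^16) / (3.61802 × 10^9) = 8.85843 × 10^6 m ≈ 8.858 × 10^6 m

Final answer: 8.858 × 10^6 m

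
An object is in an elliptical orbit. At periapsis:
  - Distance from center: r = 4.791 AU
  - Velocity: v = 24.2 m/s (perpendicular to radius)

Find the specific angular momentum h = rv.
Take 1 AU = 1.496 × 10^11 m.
r = 4.791 AU = 7.16734 × 10^11 m
v = 24.2 m/s
h = rv = 7.16734 × 10^11 × 24.2 = 1.7345 × 10^13 m²/s ≈ 1.734 × 10^13 m²/s

Final answer: h = 1.734 × 10^13 m²/s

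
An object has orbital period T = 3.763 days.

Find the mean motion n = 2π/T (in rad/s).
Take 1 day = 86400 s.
T = 3.763 days = 325123 s
n = 2π / 325123 s = 1.93256 × 10^-5 rad/s ≈ 1.933 × 10^-5 rad/s

Final answer: n = 1.933 × 10^-5 rad/s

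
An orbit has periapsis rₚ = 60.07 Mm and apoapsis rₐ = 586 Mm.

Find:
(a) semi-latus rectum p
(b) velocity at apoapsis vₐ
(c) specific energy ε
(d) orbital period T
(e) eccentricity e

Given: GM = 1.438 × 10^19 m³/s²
rₚ = 60.07 Mm = 6.007 × 10^7 m
rₐ = 586 Mm = 5.86 × 10^8 m
GM = 1.438 × 10^19 m³/s²
a = (rₚ + rₐ)/2 = 3.23035 × 10^8 m
e = (rₐ − rₚ)/(rₐ + rₚ) = (5.2593 × 10^8) / (6.4607 × 10^8) = 0.814045
(a) 1 − e² = 0.337331;  p = a(1 − e²) = 3.23035 × 10^8 × 0.337331 = 1.0897 × 10^8 m ≈ 109 Mm
(b) vₐ² = GM (2/rₐ − 1/a) = 1.438 × 10^19 × (3.41297 × 10^-9 − 3.09564 × 10^-9) = 4.5632 × 10^9 m²/s²;  vₐ = 67551.4 m/s ≈ 67.55 km/s
(c) 2a = 6.4607 × 10^8 m;  ε = −GM/(2a) = -2.22577 × 10^10 J/kg ≈ -22.26 GJ/kg
(d) a³ = 3.37092 × 10^25 m³;  T = 2π √(a³/GM) = 2π × 1531.07 s = 9619.99 s ≈ 2.672 hours
(e) e = 0.814045 ≈ 0.814

Final answer:
(a) semi-latus rectum p = 109 Mm
(b) velocity at apoapsis vₐ = 67.55 km/s
(c) specific energy ε = -22.26 GJ/kg
(d) orbital period T = 2.672 hours
(e) eccentricity e = 0.814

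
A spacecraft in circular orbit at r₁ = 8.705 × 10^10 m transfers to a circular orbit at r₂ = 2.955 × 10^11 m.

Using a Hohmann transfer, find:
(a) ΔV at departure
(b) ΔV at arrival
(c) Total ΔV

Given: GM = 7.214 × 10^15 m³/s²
r₁ = 8.705 × 10^10 m
r₂ = 2.955 × 10^11 m
GM = 7.214 × 10^15 m³/s²
Transfer ellipse: a_t = (r₁ + r₂)/2 = 1.91275 × 10^11 m
Circular speed at r₁: v₁ = √(GM/r₁) = 287.875 m/s
Transfer speed at r₁ (periapsis): v₁ₜ = √(GM(2/r₁ − 1/a_t)) = 357.811 m/s
(a) ΔV₁ = v₁ₜ − v₁ = 69.9359 m/s ≈ 69.94 m/s
Circular speed at r₂: v₂ = √(GM/r₂) = 156.246 m/s
Transfer speed at r₂ (apoapsis): v₂ₜ = √(GM(2/r₂ − 1/a_t)) = 105.406 m/s
(b) ΔV₂ = v₂ − v₂ₜ = 50.8403 m/s ≈ 50.84 m/s
(c) ΔV_total = ΔV₁ + ΔV₂ = 120.776 m/s ≈ 120.8 m/s

Final answer:
(a) ΔV₁ = 69.94 m/s
(b) ΔV₂ = 50.84 m/s
(c) ΔV_total = 120.8 m/s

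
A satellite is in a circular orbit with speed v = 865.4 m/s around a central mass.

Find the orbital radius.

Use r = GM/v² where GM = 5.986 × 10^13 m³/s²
v = 865.4 m/s
GM = 5.986 × 10^13 m³/s²
v² = 748917 m²/s²
r = GM/v² = (5.986 × 10^13) / 748917 = 7.99287 × 10^7 m ≈ 79.93 Mm

Final answer: 79.93 Mm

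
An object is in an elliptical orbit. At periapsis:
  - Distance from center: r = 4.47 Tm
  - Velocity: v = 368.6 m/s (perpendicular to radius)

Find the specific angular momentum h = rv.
r = 4.47 Tm = 4.47 × 10^12 m
v = 368.6 m/s
h = rv = 4.47 × 10^12 × 368.6 = 1.64764 × 10^15 m²/s ≈ 1.648 × 10^15 m²/s

Final answer: h = 1.648 × 10^15 m²/s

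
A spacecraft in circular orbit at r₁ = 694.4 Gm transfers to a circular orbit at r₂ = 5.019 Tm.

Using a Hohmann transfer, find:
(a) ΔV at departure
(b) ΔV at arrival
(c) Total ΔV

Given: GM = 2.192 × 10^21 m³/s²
r₁ = 694.4 Gm = 6.944 × 10^11 m
r₂ = 5.019 Tm = 5.019 × 10^12 m
GM = 2.192 × 10^21 m³/s²
Transfer ellipse: a_t = (r₁ + r₂)/2 = 2.8567 × 10^12 m
Circular speed at r₁: v₁ = √(GM/r₁) = 56184.4 m/s
Transfer speed at r₁ (periapsis): v₁ₜ = √(GM(2/r₁ − 1/a_t)) = 74471.8 m/s
(a) ΔV₁ = v₁ₜ − v₁ = 18287.4 m/s ≈ 18.29 km/s
Circular speed at r₂: v₂ = √(GM/r₂) = 20898.3 m/s
Transfer speed at r₂ (apoapsis): v₂ₜ = √(GM(2/r₂ − 1/a_t)) = 10303.5 m/s
(b) ΔV₂ = v₂ − v₂ₜ = 10594.8 m/s ≈ 10.59 km/s
(c) ΔV_total = ΔV₁ + ΔV₂ = 28882.3 m/s ≈ 28.88 km/s

Final answer:
(a) ΔV₁ = 18.29 km/s
(b) ΔV₂ = 10.59 km/s
(c) ΔV_total = 28.88 km/s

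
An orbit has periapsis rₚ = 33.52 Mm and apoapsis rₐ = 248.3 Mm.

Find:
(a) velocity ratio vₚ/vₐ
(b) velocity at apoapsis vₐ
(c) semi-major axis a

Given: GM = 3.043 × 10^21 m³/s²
rₚ = 33.52 Mm = 3.352 × 10^7 m
rₐ = 248.3 Mm = 2.483 × 10^8 m
GM = 3.043 × 10^21 m³/s²
a = (rₚ + rₐ)/2 = 1.4091 × 10^8 m
e = (rₐ − rₚ)/(rₐ + rₚ) = (2.1478 × 10^8) / (2.8182 × 10^8) = 0.762118
(a) vₚ/vₐ = rₐ/rₚ (angular momentum) = (2.483 × 10^8) / (3.352 × 10^7) = 7.40752 ≈ 7.408
(b) vₐ² = GM (2/rₐ − 1/a) = 3.043 × 10^21 × (8.05477 × 10^-9 − 7.09673 × 10^-9) = 2.91533 × 10^12 m²/s²;  vₐ = 1.70743 × 10^6 m/s ≈ 1707 km/s
(c) a = 1.4091 × 10^8 m ≈ 140.9 Mm

Final answer:
(a) velocity ratio vₚ/vₐ = 7.408
(b) velocity at apoapsis vₐ = 1707 km/s
(c) semi-major axis a = 140.9 Mm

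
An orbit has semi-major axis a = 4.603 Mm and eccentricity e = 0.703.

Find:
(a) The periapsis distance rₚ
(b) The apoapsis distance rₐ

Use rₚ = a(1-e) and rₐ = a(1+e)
a = 4.603 Mm = 4.603 × 10^6 m
e = 0.703:  1 − e = 0.297,  1 + e = 1.703
(a) rₚ = a(1 − e) = 4.603 × 10^6 m × 0.297 = 1.36709 × 10^6 m ≈ 1.367 Mm
(b) rₐ = a(1 + e) = 4.603 × 10^6 m × 1.703 = 7.83891 × 10^6 m ≈ 7.839 Mm

Final answer:
(a) rₚ = 1.367 Mm
(b) rₐ = 7.839 Mm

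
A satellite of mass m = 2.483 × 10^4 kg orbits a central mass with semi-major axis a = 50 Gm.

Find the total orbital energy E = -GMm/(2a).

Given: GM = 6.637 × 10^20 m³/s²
a = 50 Gm = 5 × 10^10 m
GM = 6.637 × 10^20 m³/s²
2a = 1 × 10^11 m
GMm = 6.637 × 10^20 × 24830 = 1.64797 × 10^25 m³·kg/s²
E = −GMm/(2a) = -1.64797 × 10^14 J ≈ -164.8 TJ

Final answer: -164.8 TJ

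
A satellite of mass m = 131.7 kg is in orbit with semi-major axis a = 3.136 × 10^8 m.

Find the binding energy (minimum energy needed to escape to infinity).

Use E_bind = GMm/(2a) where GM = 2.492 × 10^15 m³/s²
a = 3.136 × 10^8 m
GM = 2.492 × 10^15 m³/s²
m = 131.7 kg
GMm = 2.492 × 10^15 × 131.7 = 3.28196 × 10^17 m³·kg/s²
2a = 6.272 × 10^8 m
E_bind = GMm/(2a) = 5.23272 × 10^8 J ≈ 523.3 MJ

Final answer: 523.3 MJ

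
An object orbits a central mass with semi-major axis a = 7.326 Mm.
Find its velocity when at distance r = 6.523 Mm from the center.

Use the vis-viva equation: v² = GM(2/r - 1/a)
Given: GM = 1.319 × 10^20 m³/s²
a = 7.326 Mm = 7.326 × 10^6 m
r = 6.523 Mm = 6.523 × 10^6 m
GM = 1.319 × 10^20 m³/s²
2/r − 1/a = 3.06607 × 10^-7 − 1.365 × 10^-7 = 1.70107 × 10^-7 m⁻¹
v² = GM (2/r − 1/a) = 2.24371 × 10^13 m²/s²
v = 4.73679 × 10^6 m/s ≈ 4737 km/s

Final answer: 4737 km/s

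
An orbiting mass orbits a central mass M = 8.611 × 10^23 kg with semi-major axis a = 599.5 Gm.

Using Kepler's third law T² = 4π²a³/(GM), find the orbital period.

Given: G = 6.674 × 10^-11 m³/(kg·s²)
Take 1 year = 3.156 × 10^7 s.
M = 8.611 × 10^23 kg
GM = G × M = 6.674 × 10^-11 × 8.611 × 10^23 = 5.74698 × 10^13 m³/s²
a = 599.5 Gm = 5.995 × 10^11 m
a³ = 2.1546 × 10^35 m³
T = 2π √(a³/GM) = 2π √((2.1546 × 10^35) / (5.74698 × 10^13)) = 2π × 6.12299 × 10^10 s
T = 3.84719 × 10^11 s ≈ 1.219 × 10^4 years

Final answer: 1.219 × 10^4 years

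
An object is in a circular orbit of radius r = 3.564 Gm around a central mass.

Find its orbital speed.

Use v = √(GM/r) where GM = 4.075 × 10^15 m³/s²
r = 3.564 Gm = 3.564 × 10^9 m
GM = 4.075 × 10^15 m³/s²
GM/r = (4.075 × 10^15) / (3.564 × 10^9) = 1.14338 × 10^6 m²/s²
v = √(GM/r) = 1069.29 m/s ≈ 1.069 km/s

Final answer: 1.069 km/s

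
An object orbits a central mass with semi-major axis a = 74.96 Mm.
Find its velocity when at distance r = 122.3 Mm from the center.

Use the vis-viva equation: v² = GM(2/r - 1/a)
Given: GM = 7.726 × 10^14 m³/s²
a = 74.96 Mm = 7.496 × 10^7 m
r = 122.3 Mm = 1.223 × 10^8 m
GM = 7.726 × 10^14 m³/s²
2/r − 1/a = 1.63532 × 10^-8 − 1.33404 × 10^-8 = 3.01278 × 10^-9 m⁻¹
v² = GM (2/r − 1/a) = 2.32768 × 10^6 m²/s²
v = 1525.67 m/s ≈ 1.526 km/s

Final answer: 1.526 km/s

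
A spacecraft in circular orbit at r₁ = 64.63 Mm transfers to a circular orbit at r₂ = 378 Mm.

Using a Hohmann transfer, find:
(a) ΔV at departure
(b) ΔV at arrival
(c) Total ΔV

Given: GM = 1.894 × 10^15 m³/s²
r₁ = 64.63 Mm = 6.463 × 10^7 m
r₂ = 378 Mm = 3.78 × 10^8 m
GM = 1.894 × 10^15 m³/s²
Transfer ellipse: a_t = (r₁ + r₂)/2 = 2.21315 × 10^8 m
Circular speed at r₁: v₁ = √(GM/r₁) = 5413.43 m/s
Transfer speed at r₁ (periapsis): v₁ₜ = √(GM(2/r₁ − 1/a_t)) = 7074.79 m/s
(a) ΔV₁ = v₁ₜ − v₁ = 1661.35 m/s ≈ 1.661 km/s
Circular speed at r₂: v₂ = √(GM/r₂) = 2238.43 m/s
Transfer speed at r₂ (apoapsis): v₂ₜ = √(GM(2/r₂ − 1/a_t)) = 1209.64 m/s
(b) ΔV₂ = v₂ − v₂ₜ = 1028.79 m/s ≈ 1.029 km/s
(c) ΔV_total = ΔV₁ + ΔV₂ = 2690.15 m/s ≈ 2.69 km/s

Final answer:
(a) ΔV₁ = 1.661 km/s
(b) ΔV₂ = 1.029 km/s
(c) ΔV_total = 2.69 km/s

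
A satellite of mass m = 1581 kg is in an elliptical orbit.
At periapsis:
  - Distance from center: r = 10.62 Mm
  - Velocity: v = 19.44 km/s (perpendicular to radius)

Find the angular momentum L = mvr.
r = 10.62 Mm = 1.062 × 10^7 m
v = 19.44 km/s = 19440 m/s
vr = 19440 × 1.062 × 10^7 = 2.06453 × 10^11 m²/s
L = m × vr = 1581 × 2.06453 × 10^11 = 3.26402 × 10^14 kg·m²/s ≈ 3.264 × 10^14 kg·m²/s

Final answer: L = 3.264 × 10^14 kg·m²/s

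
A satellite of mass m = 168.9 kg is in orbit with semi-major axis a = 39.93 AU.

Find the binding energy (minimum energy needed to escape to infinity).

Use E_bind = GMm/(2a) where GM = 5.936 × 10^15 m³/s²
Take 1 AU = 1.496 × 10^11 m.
a = 39.93 AU = 5.97353 × 10^12 m
GM = 5.936 × 10^15 m³/s²
m = 168.9 kg
GMm = 5.936 × 10^15 × 168.9 = 1.00259 × 10^18 m³·kg/s²
2a = 1.19471 × 10^13 m
E_bind = GMm/(2a) = 83919.5 J ≈ 83.92 kJ

Final answer: 83.92 kJ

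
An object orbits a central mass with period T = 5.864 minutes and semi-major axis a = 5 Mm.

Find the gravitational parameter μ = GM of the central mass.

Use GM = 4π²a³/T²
T = 5.864 minutes = 351.84 s
a = 5 Mm = 5 × 10^6 m
a³ = 1.25 × 10^20 m³
T² = 123791 s²
GM = 4π² × (1.25 × 10^20) / 123791 = 3.98639 × 10^16 m³/s²
GM ≈ 3.986 × 10^16 m³/s²

Final answer: GM = 3.986 × 10^16 m³/s²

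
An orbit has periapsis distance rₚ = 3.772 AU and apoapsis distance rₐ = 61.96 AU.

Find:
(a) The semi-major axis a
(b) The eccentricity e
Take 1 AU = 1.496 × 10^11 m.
rₚ = 3.772 AU = 5.64291 × 10^11 m
rₐ = 61.96 AU = 9.26922 × 10^12 m
(a) a = (rₚ + rₐ)/2 = 4.91675 × 10^12 m ≈ 32.87 AU
(b) e = (rₐ − rₚ)/(rₐ + rₚ) = (8.70492 × 10^12) / (9.83351 × 10^12) = 0.885231

Final answer:
(a) a = 32.87 AU
(b) e = 0.8852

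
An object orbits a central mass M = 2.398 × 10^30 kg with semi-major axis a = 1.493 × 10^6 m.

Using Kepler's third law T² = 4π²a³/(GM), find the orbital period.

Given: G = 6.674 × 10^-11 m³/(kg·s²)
M = 2.398 × 10^30 kg
GM = G × M = 6.674 × 10^-11 × 2.398 × 10^30 = 1.60043 × 10^20 m³/s²
a = 1.493 × 10^6 m
a³ = 3.32797 × 10^18 m³
T = 2π √(a³/GM) = 2π √((3.32797 × 10^18) / (1.60043 × 10^20)) = 2π × 0.144202 s
T = 0.906049 s ≈ 0.906 seconds

Final answer: 0.906 seconds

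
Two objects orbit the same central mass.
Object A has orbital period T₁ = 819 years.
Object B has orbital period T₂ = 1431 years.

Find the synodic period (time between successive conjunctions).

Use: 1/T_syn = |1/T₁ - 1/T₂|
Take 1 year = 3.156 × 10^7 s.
T₁ = 819 years = 2.58476 × 10^10 s
T₂ = 1431 years = 4.51624 × 10^10 s
1/T₁ = 3.86883 × 10^-11 s⁻¹
1/T₂ = 2.21423 × 10^-11 s⁻¹
|1/T₁ − 1/T₂| = 1.65459 × 10^-11 s⁻¹
T_syn = 1 / |1/T₁ − 1/T₂| = 6.04379 × 10^10 s ≈ 1915 years

Final answer: T_syn = 1915 years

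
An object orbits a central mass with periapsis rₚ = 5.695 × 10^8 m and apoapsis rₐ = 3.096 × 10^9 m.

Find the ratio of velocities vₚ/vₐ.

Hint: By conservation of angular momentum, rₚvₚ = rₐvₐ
rₚ = 5.695 × 10^8 m
rₐ = 3.096 × 10^9 m
rₚvₚ = rₐvₐ  ⇒  vₚ/vₐ = rₐ/rₚ
vₚ/vₐ = (3.096 × 10^9) / (5.695 × 10^8) = 5.43635

Final answer: vₚ/vₐ = 5.436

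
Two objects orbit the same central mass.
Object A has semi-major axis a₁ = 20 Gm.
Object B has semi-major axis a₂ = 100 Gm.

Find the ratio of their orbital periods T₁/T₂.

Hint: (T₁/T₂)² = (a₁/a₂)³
a₁ = 20 Gm = 2 × 10^10 m
a₂ = 100 Gm = 1 × 10^11 m
a₁/a₂ = 0.2
T₁/T₂ = (a₁/a₂)^(3/2) = (0.2)^1.5 = 0.0894427

Final answer: T₁/T₂ = 0.08944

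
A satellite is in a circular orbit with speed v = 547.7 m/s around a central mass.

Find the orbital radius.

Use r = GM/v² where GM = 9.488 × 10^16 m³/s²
v = 547.7 m/s
GM = 9.488 × 10^16 m³/s²
v² = 299975 m²/s²
r = GM/v² = (9.488 × 10^16) / 299975 = 3.16293 × 10^11 m ≈ 3.163 × 10^11 m

Final answer: 3.163 × 10^11 m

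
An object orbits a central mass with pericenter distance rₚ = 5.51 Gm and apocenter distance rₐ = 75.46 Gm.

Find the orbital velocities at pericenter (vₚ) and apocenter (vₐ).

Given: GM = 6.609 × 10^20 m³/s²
rₚ = 5.51 Gm = 5.51 × 10^9 m
rₐ = 75.46 Gm = 7.546 × 10^10 m
GM = 6.609 × 10^20 m³/s²
a = (rₚ + rₐ)/2 = 4.0485 × 10^10 m
Vis-viva: v² = GM (2/r − 1/a)
vₚ² = 6.609 × 10^20 × (3.62976 × 10^-10 − 2.47005 × 10^-11) = 2.23567 × 10^11 m²/s²
vₚ = 472828 m/s ≈ 472.8 km/s
vₐ² = 6.609 × 10^20 × (2.65041 × 10^-11 − 2.47005 × 10^-11) = 1.192 × 10^9 m²/s²
vₐ = 34525.4 m/s ≈ 34.53 km/s

Final answer: vₚ = 472.8 km/s, vₐ = 34.53 km/s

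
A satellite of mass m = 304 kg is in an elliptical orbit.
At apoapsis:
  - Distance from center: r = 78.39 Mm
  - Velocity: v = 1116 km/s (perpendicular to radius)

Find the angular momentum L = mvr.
r = 78.39 Mm = 7.839 × 10^7 m
v = 1116 km/s = 1.116 × 10^6 m/s
vr = 1.116 × 10^6 × 7.839 × 10^7 = 8.74832 × 10^13 m²/s
L = m × vr = 304 × 8.74832 × 10^13 = 2.65949 × 10^16 kg·m²/s ≈ 2.659 × 10^16 kg·m²/s

Final answer: L = 2.659 × 10^16 kg·m²/s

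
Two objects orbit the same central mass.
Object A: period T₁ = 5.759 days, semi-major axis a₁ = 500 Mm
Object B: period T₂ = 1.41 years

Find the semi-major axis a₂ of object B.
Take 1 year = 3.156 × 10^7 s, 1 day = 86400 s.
T₁ = 5.759 days = 497578 s
T₂ = 1.41 years = 4.44996 × 10^7 s
a₁ = 500 Mm = 5 × 10^8 m
Kepler's third law: (T₂/T₁)² = (a₂/a₁)³  ⇒  a₂ = a₁ (T₂/T₁)^(2/3)
T₂/T₁ = 89.4325
(T₂/T₁)^(2/3) = 19.9985
a₂ = 5 × 10^8 m × 19.9985 = 9.99924 × 10^9 m ≈ 9.999 Gm

Final answer: a₂ = 9.999 Gm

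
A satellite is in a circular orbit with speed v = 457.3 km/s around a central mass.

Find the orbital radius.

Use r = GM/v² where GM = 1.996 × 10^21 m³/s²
v = 457.3 km/s = 457300 m/s
GM = 1.996 × 10^21 m³/s²
v² = 2.09123 × 10^11 m²/s²
r = GM/v² = (1.996 × 10^21) / (2.09123 × 10^11) = 9.54461 × 10^9 m ≈ 9.545 Gm

Final answer: 9.545 Gm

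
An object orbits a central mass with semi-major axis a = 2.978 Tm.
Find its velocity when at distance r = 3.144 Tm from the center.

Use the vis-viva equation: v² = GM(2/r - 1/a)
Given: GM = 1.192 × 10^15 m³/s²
a = 2.978 Tm = 2.978 × 10^12 m
r = 3.144 Tm = 3.144 × 10^12 m
GM = 1.192 × 10^15 m³/s²
2/r − 1/a = 6.36132 × 10^-13 − 3.35796 × 10^-13 = 3.00336 × 10^-13 m⁻¹
v² = GM (2/r − 1/a) = 358.001 m²/s²
v = 18.9209 m/s ≈ 18.92 m/s

Final answer: 18.92 m/s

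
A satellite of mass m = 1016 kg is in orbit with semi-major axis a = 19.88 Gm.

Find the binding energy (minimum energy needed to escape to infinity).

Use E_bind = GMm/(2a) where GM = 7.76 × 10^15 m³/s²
a = 19.88 Gm = 1.988 × 10^10 m
GM = 7.76 × 10^15 m³/s²
m = 1016 kg
GMm = 7.76 × 10^15 × 1016 = 7.88416 × 10^18 m³·kg/s²
2a = 3.976 × 10^10 m
E_bind = GMm/(2a) = 1.98294 × 10^8 J ≈ 198.3 MJ

Final answer: 198.3 MJ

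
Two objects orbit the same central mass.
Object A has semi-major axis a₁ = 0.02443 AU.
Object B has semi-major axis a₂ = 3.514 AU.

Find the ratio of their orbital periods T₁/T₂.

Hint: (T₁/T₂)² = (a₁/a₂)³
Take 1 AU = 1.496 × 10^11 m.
a₁ = 0.02443 AU = 3.65473 × 10^9 m
a₂ = 3.514 AU = 5.25694 × 10^11 m
a₁/a₂ = 0.00695219
T₁/T₂ = (a₁/a₂)^(3/2) = (0.00695219)^1.5 = 0.000579672

Final answer: T₁/T₂ = 0.0005797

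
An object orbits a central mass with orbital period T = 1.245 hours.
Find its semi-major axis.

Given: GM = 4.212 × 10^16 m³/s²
T = 1.245 hours = 4482 s
GM = 4.212 × 10^16 m³/s²
Kepler's third law: a³ = GM T² / (4π²)
T² = 2.00883 × 10^7 s²
a³ = (4.212 × 10^16) × (2.00883 × 10^7) / (4π²) = 2.14325 × 10^22 m³
a = (a³)^(1/3) = 2.77773 × 10^7 m ≈ 27.78 Mm

Final answer: 27.78 Mm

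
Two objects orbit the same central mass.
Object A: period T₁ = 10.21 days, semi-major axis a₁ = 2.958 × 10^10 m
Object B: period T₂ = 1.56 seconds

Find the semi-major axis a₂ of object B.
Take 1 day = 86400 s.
T₁ = 10.21 days = 882144 s
T₂ = 1.56 seconds
a₁ = 2.958 × 10^10 m
Kepler's third law: (T₂/T₁)² = (a₂/a₁)³  ⇒  a₂ = a₁ (T₂/T₁)^(2/3)
T₂/T₁ = 1.76842 × 10^-6
(T₂/T₁)^(2/3) = 0.000146237
a₂ = 2.958 × 10^10 m × 0.000146237 = 4.32569 × 10^6 m ≈ 4.326 × 10^6 m

Final answer: a₂ = 4.326 × 10^6 m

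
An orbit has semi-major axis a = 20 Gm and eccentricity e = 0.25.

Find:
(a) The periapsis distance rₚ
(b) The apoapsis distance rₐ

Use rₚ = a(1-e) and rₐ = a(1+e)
a = 20 Gm = 2 × 10^10 m
e = 0.25:  1 − e = 0.75,  1 + e = 1.25
(a) rₚ = a(1 − e) = 2 × 10^10 m × 0.75 = 1.5 × 10^10 m ≈ 15 Gm
(b) rₐ = a(1 + e) = 2 × 10^10 m × 1.25 = 2.5 × 10^10 m ≈ 25 Gm

Final answer:
(a) rₚ = 15 Gm
(b) rₐ = 25 Gm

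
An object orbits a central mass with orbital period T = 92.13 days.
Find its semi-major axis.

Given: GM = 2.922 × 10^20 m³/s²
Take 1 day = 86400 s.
T = 92.13 days = 7.96003 × 10^6 s
GM = 2.922 × 10^20 m³/s²
Kepler's third law: a³ = GM T² / (4π²)
T² = 6.33621 × 10^13 s²
a³ = (2.922 × 10^20) × (6.33621 × 10^13) / (4π²) = 4.68975 × 10^32 m³
a = (a³)^(1/3) = 7.76933 × 10^10 m ≈ 7.769 × 10^10 m

Final answer: 7.769 × 10^10 m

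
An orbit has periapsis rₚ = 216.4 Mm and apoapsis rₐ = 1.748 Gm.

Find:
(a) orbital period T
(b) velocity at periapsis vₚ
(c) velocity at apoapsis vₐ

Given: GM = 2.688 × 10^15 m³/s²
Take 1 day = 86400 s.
rₚ = 216.4 Mm = 2.164 × 10^8 m
rₐ = 1.748 Gm = 1.748 × 10^9 m
GM = 2.688 × 10^15 m³/s²
a = (rₚ + rₐ)/2 = 9.822 × 10^8 m
e = (rₐ − rₚ)/(rₐ + rₚ) = (1.5316 × 10^9) / (1.9644 × 10^9) = 0.779678
(a) a³ = 9.47545 × 10^26 m³;  T = 2π √(a³/GM) = 2π × 593725 s = 3.73048 × 10^6 s ≈ 43.18 days
(b) vₚ² = GM (2/rₚ − 1/a) = 2.688 × 10^15 × (9.24214 × 10^-9 − 1.01812 × 10^-9) = 2.21062 × 10^7 m²/s²;  vₚ = 4701.72 m/s ≈ 4.702 km/s
(c) vₐ² = GM (2/rₐ − 1/a) = 2.688 × 10^15 × (1.14416 × 10^-9 − 1.01812 × 10^-9) = 338801 m²/s²;  vₐ = 582.066 m/s ≈ 582.1 m/s

Final answer:
(a) orbital period T = 43.18 days
(b) velocity at periapsis vₚ = 4.702 km/s
(c) velocity at apoapsis vₐ = 582.1 m/s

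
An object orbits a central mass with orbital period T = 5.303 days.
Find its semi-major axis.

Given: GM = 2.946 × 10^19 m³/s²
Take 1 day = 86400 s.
T = 5.303 days = 458179 s
GM = 2.946 × 10^19 m³/s²
Kepler's third law: a³ = GM T² / (4π²)
T² = 2.09928 × 10^11 s²
a³ = (2.946 × 10^19) × (2.09928 × 10^11) / (4π²) = 1.56655 × 10^29 m³
a = (a³)^(1/3) = 5.39073 × 10^9 m ≈ 5.391 Gm

Final answer: 5.391 Gm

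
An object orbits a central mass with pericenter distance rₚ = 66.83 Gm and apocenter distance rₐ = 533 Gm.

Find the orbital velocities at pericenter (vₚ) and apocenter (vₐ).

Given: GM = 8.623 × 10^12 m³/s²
rₚ = 66.83 Gm = 6.683 × 10^10 m
rₐ = 533 Gm = 5.33 × 10^11 m
GM = 8.623 × 10^12 m³/s²
a = (rₚ + rₐ)/2 = 2.99915 × 10^11 m
Vis-viva: v² = GM (2/r − 1/a)
vₚ² = 8.623 × 10^12 × (2.99267 × 10^-11 − 3.33428 × 10^-12) = 229.306 m²/s²
vₚ = 15.1429 m/s ≈ 15.14 m/s
vₐ² = 8.623 × 10^12 × (3.75235 × 10^-12 − 3.33428 × 10^-12) = 3.60499 m²/s²
vₐ = 1.89868 m/s ≈ 1.899 m/s

Final answer: vₚ = 15.14 m/s, vₐ = 1.899 m/s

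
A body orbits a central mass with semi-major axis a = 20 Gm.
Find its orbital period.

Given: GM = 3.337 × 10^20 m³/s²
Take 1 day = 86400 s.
a = 20 Gm = 2 × 10^10 m
GM = 3.337 × 10^20 m³/s²
a³ = 8 × 10^30 m³
T = 2π √(a³/GM) = 2π √((8 × 10^30) / (3.337 × 10^20)) = 2π × 154834 s
T = 972852 s ≈ 11.26 days

Final answer: 11.26 days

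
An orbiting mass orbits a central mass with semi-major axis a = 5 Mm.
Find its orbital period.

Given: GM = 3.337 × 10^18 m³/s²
a = 5 Mm = 5 × 10^6 m
GM = 3.337 × 10^18 m³/s²
a³ = 1.25 × 10^20 m³
T = 2π √(a³/GM) = 2π √((1.25 × 10^20) / (3.337 × 10^18)) = 2π × 6.12036 s
T = 38.4554 s ≈ 38.46 seconds

Final answer: 38.46 seconds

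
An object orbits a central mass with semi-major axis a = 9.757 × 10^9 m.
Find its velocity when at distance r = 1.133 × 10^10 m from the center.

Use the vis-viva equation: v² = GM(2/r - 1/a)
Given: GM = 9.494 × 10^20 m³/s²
a = 9.757 × 10^9 m
r = 1.133 × 10^10 m
GM = 9.494 × 10^20 m³/s²
2/r − 1/a = 1.76523 × 10^-10 − 1.02491 × 10^-10 = 7.4032 × 10^-11 m⁻¹
v² = GM (2/r − 1/a) = 7.0286 × 10^10 m²/s²
v = 265115 m/s ≈ 265.1 km/s

Final answer: 265.1 km/s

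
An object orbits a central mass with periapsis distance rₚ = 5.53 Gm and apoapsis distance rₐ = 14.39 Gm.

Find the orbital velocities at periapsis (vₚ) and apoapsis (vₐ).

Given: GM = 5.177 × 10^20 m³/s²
rₚ = 5.53 Gm = 5.53 × 10^9 m
rₐ = 14.39 Gm = 1.439 × 10^10 m
GM = 5.177 × 10^20 m³/s²
a = (rₚ + rₐ)/2 = 9.96 × 10^9 m
Vis-viva: v² = GM (2/r − 1/a)
vₚ² = 5.177 × 10^20 × (3.61664 × 10^-10 − 1.00402 × 10^-10) = 1.35255 × 10^11 m²/s²
vₚ = 367771 m/s ≈ 367.8 km/s
vₐ² = 5.177 × 10^20 × (1.38985 × 10^-10 − 1.00402 × 10^-10) = 1.99748 × 10^10 m²/s²
vₐ = 141332 m/s ≈ 141.3 km/s

Final answer: vₚ = 367.8 km/s, vₐ = 141.3 km/s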